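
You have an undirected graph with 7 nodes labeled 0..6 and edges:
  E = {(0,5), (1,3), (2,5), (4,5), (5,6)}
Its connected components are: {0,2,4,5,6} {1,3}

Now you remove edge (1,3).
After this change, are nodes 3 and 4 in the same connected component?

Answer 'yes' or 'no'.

Answer: no

Derivation:
Initial components: {0,2,4,5,6} {1,3}
Removing edge (1,3): it was a bridge — component count 2 -> 3.
New components: {0,2,4,5,6} {1} {3}
Are 3 and 4 in the same component? no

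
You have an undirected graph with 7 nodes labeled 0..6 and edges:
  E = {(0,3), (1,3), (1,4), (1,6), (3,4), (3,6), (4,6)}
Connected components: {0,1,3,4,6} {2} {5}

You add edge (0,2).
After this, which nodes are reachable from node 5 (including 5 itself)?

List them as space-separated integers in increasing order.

Before: nodes reachable from 5: {5}
Adding (0,2): merges two components, but neither contains 5. Reachability from 5 unchanged.
After: nodes reachable from 5: {5}

Answer: 5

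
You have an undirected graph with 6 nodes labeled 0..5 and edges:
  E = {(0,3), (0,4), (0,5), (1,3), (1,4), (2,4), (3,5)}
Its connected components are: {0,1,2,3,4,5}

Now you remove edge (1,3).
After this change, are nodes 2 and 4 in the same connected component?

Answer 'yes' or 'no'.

Initial components: {0,1,2,3,4,5}
Removing edge (1,3): not a bridge — component count unchanged at 1.
New components: {0,1,2,3,4,5}
Are 2 and 4 in the same component? yes

Answer: yes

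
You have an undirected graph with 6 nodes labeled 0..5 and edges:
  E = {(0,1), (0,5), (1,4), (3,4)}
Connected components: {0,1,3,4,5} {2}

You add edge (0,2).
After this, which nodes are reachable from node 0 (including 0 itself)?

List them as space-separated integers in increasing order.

Before: nodes reachable from 0: {0,1,3,4,5}
Adding (0,2): merges 0's component with another. Reachability grows.
After: nodes reachable from 0: {0,1,2,3,4,5}

Answer: 0 1 2 3 4 5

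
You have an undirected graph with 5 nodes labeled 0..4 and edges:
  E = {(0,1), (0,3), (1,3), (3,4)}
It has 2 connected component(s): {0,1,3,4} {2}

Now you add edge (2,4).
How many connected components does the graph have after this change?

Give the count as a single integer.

Initial component count: 2
Add (2,4): merges two components. Count decreases: 2 -> 1.
New component count: 1

Answer: 1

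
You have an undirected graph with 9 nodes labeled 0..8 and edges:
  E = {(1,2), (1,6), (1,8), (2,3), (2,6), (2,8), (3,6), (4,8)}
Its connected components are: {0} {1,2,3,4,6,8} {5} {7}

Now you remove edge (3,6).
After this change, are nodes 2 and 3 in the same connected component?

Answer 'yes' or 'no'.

Answer: yes

Derivation:
Initial components: {0} {1,2,3,4,6,8} {5} {7}
Removing edge (3,6): not a bridge — component count unchanged at 4.
New components: {0} {1,2,3,4,6,8} {5} {7}
Are 2 and 3 in the same component? yes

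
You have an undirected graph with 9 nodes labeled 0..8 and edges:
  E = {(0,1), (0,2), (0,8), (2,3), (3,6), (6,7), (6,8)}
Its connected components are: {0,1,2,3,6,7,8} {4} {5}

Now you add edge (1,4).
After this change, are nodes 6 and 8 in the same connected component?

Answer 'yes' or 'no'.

Answer: yes

Derivation:
Initial components: {0,1,2,3,6,7,8} {4} {5}
Adding edge (1,4): merges {0,1,2,3,6,7,8} and {4}.
New components: {0,1,2,3,4,6,7,8} {5}
Are 6 and 8 in the same component? yes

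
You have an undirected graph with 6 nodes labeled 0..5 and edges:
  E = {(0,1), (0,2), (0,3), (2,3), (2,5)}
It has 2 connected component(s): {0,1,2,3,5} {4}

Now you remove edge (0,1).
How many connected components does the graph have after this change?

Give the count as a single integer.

Initial component count: 2
Remove (0,1): it was a bridge. Count increases: 2 -> 3.
  After removal, components: {0,2,3,5} {1} {4}
New component count: 3

Answer: 3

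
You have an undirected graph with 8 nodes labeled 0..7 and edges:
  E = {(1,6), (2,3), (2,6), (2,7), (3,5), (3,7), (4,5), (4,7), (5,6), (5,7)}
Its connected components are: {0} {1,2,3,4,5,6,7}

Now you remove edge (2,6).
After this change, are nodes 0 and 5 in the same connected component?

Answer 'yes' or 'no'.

Answer: no

Derivation:
Initial components: {0} {1,2,3,4,5,6,7}
Removing edge (2,6): not a bridge — component count unchanged at 2.
New components: {0} {1,2,3,4,5,6,7}
Are 0 and 5 in the same component? no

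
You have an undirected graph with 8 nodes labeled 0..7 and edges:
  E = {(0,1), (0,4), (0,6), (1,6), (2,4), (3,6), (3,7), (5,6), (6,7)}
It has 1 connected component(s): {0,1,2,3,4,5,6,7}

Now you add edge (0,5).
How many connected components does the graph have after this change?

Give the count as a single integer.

Answer: 1

Derivation:
Initial component count: 1
Add (0,5): endpoints already in same component. Count unchanged: 1.
New component count: 1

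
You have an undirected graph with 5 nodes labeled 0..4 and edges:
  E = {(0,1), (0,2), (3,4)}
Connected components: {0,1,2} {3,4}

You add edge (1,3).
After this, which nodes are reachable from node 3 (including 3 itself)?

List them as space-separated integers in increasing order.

Before: nodes reachable from 3: {3,4}
Adding (1,3): merges 3's component with another. Reachability grows.
After: nodes reachable from 3: {0,1,2,3,4}

Answer: 0 1 2 3 4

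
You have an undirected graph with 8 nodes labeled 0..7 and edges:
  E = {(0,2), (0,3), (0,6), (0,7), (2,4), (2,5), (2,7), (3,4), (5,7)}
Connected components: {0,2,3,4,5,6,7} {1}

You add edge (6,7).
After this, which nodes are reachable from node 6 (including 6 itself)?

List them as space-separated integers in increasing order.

Answer: 0 2 3 4 5 6 7

Derivation:
Before: nodes reachable from 6: {0,2,3,4,5,6,7}
Adding (6,7): both endpoints already in same component. Reachability from 6 unchanged.
After: nodes reachable from 6: {0,2,3,4,5,6,7}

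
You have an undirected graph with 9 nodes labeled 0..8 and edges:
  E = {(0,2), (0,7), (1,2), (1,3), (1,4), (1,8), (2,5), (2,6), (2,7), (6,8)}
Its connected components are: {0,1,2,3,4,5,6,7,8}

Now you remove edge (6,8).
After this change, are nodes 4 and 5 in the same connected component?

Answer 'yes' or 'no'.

Initial components: {0,1,2,3,4,5,6,7,8}
Removing edge (6,8): not a bridge — component count unchanged at 1.
New components: {0,1,2,3,4,5,6,7,8}
Are 4 and 5 in the same component? yes

Answer: yes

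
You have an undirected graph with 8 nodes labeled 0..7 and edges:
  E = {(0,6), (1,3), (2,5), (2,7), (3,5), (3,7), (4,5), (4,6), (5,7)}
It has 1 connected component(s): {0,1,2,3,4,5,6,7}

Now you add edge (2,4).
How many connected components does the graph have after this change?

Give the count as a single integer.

Answer: 1

Derivation:
Initial component count: 1
Add (2,4): endpoints already in same component. Count unchanged: 1.
New component count: 1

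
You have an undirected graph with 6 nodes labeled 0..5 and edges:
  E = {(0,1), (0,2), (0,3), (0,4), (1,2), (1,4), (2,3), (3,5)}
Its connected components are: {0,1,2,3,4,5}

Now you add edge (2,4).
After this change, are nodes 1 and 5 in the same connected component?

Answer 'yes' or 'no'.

Initial components: {0,1,2,3,4,5}
Adding edge (2,4): both already in same component {0,1,2,3,4,5}. No change.
New components: {0,1,2,3,4,5}
Are 1 and 5 in the same component? yes

Answer: yes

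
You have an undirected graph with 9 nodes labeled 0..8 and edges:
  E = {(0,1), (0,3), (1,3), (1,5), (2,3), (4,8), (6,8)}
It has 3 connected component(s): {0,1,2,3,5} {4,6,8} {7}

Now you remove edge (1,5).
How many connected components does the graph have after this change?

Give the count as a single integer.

Answer: 4

Derivation:
Initial component count: 3
Remove (1,5): it was a bridge. Count increases: 3 -> 4.
  After removal, components: {0,1,2,3} {4,6,8} {5} {7}
New component count: 4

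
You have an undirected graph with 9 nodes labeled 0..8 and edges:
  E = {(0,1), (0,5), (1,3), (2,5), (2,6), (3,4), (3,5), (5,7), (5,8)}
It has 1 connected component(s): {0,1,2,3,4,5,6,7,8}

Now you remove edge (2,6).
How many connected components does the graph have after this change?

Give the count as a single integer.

Initial component count: 1
Remove (2,6): it was a bridge. Count increases: 1 -> 2.
  After removal, components: {0,1,2,3,4,5,7,8} {6}
New component count: 2

Answer: 2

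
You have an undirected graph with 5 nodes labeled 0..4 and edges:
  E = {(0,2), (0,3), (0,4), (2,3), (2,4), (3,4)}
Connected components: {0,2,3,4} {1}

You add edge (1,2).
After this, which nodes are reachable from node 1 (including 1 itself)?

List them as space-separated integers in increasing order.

Before: nodes reachable from 1: {1}
Adding (1,2): merges 1's component with another. Reachability grows.
After: nodes reachable from 1: {0,1,2,3,4}

Answer: 0 1 2 3 4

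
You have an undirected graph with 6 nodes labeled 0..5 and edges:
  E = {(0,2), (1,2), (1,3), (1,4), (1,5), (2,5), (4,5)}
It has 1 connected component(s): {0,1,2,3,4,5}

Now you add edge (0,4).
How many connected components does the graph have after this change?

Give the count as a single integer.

Initial component count: 1
Add (0,4): endpoints already in same component. Count unchanged: 1.
New component count: 1

Answer: 1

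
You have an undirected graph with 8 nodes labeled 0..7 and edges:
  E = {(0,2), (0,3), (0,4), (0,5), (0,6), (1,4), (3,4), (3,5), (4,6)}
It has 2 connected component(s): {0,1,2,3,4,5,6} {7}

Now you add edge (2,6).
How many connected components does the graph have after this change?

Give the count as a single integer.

Initial component count: 2
Add (2,6): endpoints already in same component. Count unchanged: 2.
New component count: 2

Answer: 2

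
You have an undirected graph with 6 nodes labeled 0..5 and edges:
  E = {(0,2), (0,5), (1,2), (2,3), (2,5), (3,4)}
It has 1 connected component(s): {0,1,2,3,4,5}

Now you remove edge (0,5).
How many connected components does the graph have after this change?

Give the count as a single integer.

Initial component count: 1
Remove (0,5): not a bridge. Count unchanged: 1.
  After removal, components: {0,1,2,3,4,5}
New component count: 1

Answer: 1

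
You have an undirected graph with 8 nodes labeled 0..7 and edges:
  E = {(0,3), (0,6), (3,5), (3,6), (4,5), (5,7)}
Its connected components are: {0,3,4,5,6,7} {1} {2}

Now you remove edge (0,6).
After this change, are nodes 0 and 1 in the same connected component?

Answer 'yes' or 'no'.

Answer: no

Derivation:
Initial components: {0,3,4,5,6,7} {1} {2}
Removing edge (0,6): not a bridge — component count unchanged at 3.
New components: {0,3,4,5,6,7} {1} {2}
Are 0 and 1 in the same component? no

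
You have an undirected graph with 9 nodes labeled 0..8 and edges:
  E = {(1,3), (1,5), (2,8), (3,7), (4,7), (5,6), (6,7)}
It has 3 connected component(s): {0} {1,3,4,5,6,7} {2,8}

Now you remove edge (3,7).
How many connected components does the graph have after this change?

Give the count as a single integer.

Initial component count: 3
Remove (3,7): not a bridge. Count unchanged: 3.
  After removal, components: {0} {1,3,4,5,6,7} {2,8}
New component count: 3

Answer: 3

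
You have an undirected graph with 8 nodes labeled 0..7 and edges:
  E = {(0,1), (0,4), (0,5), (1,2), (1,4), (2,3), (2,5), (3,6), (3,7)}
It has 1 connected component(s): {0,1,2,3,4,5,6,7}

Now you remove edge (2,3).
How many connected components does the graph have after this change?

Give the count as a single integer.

Initial component count: 1
Remove (2,3): it was a bridge. Count increases: 1 -> 2.
  After removal, components: {0,1,2,4,5} {3,6,7}
New component count: 2

Answer: 2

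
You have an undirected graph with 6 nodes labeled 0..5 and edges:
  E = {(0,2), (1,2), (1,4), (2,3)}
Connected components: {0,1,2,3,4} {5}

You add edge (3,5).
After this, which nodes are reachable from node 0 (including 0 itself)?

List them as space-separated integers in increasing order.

Before: nodes reachable from 0: {0,1,2,3,4}
Adding (3,5): merges 0's component with another. Reachability grows.
After: nodes reachable from 0: {0,1,2,3,4,5}

Answer: 0 1 2 3 4 5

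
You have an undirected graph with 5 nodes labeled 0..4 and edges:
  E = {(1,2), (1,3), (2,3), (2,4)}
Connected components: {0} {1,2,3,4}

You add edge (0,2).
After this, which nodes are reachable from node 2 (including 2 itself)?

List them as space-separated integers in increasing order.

Before: nodes reachable from 2: {1,2,3,4}
Adding (0,2): merges 2's component with another. Reachability grows.
After: nodes reachable from 2: {0,1,2,3,4}

Answer: 0 1 2 3 4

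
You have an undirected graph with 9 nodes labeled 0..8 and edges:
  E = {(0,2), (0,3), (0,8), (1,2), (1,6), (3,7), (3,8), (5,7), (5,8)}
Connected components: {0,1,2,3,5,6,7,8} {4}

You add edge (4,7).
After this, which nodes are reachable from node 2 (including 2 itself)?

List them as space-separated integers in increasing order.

Before: nodes reachable from 2: {0,1,2,3,5,6,7,8}
Adding (4,7): merges 2's component with another. Reachability grows.
After: nodes reachable from 2: {0,1,2,3,4,5,6,7,8}

Answer: 0 1 2 3 4 5 6 7 8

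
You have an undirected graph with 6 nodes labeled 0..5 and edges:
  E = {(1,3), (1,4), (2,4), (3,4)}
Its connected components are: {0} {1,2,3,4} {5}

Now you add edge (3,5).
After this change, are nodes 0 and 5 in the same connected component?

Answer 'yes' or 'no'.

Initial components: {0} {1,2,3,4} {5}
Adding edge (3,5): merges {1,2,3,4} and {5}.
New components: {0} {1,2,3,4,5}
Are 0 and 5 in the same component? no

Answer: no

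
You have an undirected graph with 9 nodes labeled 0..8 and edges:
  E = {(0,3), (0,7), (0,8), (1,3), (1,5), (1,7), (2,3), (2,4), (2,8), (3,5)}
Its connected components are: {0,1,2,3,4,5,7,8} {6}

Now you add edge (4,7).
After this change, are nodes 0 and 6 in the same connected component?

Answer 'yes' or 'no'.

Answer: no

Derivation:
Initial components: {0,1,2,3,4,5,7,8} {6}
Adding edge (4,7): both already in same component {0,1,2,3,4,5,7,8}. No change.
New components: {0,1,2,3,4,5,7,8} {6}
Are 0 and 6 in the same component? no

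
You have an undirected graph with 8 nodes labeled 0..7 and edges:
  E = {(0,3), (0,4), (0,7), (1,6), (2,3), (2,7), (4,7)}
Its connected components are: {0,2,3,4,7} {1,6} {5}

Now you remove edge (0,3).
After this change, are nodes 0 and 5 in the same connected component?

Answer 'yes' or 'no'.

Initial components: {0,2,3,4,7} {1,6} {5}
Removing edge (0,3): not a bridge — component count unchanged at 3.
New components: {0,2,3,4,7} {1,6} {5}
Are 0 and 5 in the same component? no

Answer: no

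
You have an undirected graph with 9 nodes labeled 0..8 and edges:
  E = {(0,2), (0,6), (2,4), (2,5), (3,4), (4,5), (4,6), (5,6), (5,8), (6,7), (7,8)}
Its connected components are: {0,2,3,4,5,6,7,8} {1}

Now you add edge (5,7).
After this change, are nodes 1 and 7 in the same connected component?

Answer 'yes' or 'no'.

Answer: no

Derivation:
Initial components: {0,2,3,4,5,6,7,8} {1}
Adding edge (5,7): both already in same component {0,2,3,4,5,6,7,8}. No change.
New components: {0,2,3,4,5,6,7,8} {1}
Are 1 and 7 in the same component? no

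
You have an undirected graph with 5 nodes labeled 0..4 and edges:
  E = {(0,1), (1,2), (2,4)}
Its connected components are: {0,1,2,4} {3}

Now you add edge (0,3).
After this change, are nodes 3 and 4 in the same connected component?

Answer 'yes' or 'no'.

Initial components: {0,1,2,4} {3}
Adding edge (0,3): merges {0,1,2,4} and {3}.
New components: {0,1,2,3,4}
Are 3 and 4 in the same component? yes

Answer: yes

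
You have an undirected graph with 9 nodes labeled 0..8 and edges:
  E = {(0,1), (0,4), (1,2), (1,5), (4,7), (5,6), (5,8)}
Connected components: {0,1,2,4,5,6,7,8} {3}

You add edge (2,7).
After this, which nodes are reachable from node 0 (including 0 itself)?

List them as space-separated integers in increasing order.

Answer: 0 1 2 4 5 6 7 8

Derivation:
Before: nodes reachable from 0: {0,1,2,4,5,6,7,8}
Adding (2,7): both endpoints already in same component. Reachability from 0 unchanged.
After: nodes reachable from 0: {0,1,2,4,5,6,7,8}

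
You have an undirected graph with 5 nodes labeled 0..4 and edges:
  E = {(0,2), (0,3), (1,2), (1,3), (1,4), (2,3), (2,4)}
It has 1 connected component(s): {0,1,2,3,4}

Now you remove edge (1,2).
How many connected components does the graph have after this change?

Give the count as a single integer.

Answer: 1

Derivation:
Initial component count: 1
Remove (1,2): not a bridge. Count unchanged: 1.
  After removal, components: {0,1,2,3,4}
New component count: 1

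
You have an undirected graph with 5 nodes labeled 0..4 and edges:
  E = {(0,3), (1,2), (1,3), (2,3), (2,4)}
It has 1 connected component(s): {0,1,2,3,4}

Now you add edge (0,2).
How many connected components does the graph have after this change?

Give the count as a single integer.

Initial component count: 1
Add (0,2): endpoints already in same component. Count unchanged: 1.
New component count: 1

Answer: 1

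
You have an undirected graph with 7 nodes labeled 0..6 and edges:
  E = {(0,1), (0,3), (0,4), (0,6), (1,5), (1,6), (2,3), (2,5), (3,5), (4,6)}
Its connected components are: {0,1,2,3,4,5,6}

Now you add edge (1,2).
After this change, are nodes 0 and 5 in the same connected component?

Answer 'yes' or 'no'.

Answer: yes

Derivation:
Initial components: {0,1,2,3,4,5,6}
Adding edge (1,2): both already in same component {0,1,2,3,4,5,6}. No change.
New components: {0,1,2,3,4,5,6}
Are 0 and 5 in the same component? yes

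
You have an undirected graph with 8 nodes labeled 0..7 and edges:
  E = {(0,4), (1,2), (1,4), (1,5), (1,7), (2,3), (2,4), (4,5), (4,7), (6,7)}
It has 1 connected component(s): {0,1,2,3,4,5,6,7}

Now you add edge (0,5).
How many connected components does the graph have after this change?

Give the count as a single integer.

Initial component count: 1
Add (0,5): endpoints already in same component. Count unchanged: 1.
New component count: 1

Answer: 1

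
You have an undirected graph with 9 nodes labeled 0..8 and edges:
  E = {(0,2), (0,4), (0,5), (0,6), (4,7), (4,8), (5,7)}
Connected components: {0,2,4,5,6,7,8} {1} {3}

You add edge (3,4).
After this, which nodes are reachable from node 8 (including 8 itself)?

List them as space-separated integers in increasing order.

Before: nodes reachable from 8: {0,2,4,5,6,7,8}
Adding (3,4): merges 8's component with another. Reachability grows.
After: nodes reachable from 8: {0,2,3,4,5,6,7,8}

Answer: 0 2 3 4 5 6 7 8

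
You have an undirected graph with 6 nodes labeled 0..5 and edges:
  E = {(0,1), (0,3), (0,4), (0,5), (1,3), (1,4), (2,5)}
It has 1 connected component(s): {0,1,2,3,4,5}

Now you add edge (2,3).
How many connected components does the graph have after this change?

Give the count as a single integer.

Initial component count: 1
Add (2,3): endpoints already in same component. Count unchanged: 1.
New component count: 1

Answer: 1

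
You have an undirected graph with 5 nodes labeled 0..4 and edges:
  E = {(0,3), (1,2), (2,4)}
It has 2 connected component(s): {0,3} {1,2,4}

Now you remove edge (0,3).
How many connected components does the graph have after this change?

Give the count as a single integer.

Answer: 3

Derivation:
Initial component count: 2
Remove (0,3): it was a bridge. Count increases: 2 -> 3.
  After removal, components: {0} {1,2,4} {3}
New component count: 3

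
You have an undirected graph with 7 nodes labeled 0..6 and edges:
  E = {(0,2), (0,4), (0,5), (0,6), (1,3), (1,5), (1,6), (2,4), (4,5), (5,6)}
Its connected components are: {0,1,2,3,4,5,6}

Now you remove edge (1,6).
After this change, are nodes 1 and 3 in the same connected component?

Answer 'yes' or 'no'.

Answer: yes

Derivation:
Initial components: {0,1,2,3,4,5,6}
Removing edge (1,6): not a bridge — component count unchanged at 1.
New components: {0,1,2,3,4,5,6}
Are 1 and 3 in the same component? yes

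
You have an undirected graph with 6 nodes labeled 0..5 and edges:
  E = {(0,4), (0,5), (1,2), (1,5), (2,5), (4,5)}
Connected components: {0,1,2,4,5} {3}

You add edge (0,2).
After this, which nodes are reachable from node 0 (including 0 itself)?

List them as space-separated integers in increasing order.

Answer: 0 1 2 4 5

Derivation:
Before: nodes reachable from 0: {0,1,2,4,5}
Adding (0,2): both endpoints already in same component. Reachability from 0 unchanged.
After: nodes reachable from 0: {0,1,2,4,5}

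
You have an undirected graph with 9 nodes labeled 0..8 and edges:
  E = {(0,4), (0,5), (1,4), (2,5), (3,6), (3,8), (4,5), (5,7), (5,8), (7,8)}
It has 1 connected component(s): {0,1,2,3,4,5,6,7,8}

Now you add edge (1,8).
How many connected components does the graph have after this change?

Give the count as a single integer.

Initial component count: 1
Add (1,8): endpoints already in same component. Count unchanged: 1.
New component count: 1

Answer: 1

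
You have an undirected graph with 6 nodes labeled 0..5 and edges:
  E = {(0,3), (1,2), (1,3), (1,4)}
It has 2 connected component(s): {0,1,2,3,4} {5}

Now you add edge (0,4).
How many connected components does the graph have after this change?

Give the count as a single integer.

Initial component count: 2
Add (0,4): endpoints already in same component. Count unchanged: 2.
New component count: 2

Answer: 2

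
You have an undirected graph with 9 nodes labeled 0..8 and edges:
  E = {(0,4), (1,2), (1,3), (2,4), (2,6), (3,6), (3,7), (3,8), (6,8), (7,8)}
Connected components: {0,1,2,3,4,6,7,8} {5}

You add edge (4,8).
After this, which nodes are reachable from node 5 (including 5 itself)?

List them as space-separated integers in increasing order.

Before: nodes reachable from 5: {5}
Adding (4,8): both endpoints already in same component. Reachability from 5 unchanged.
After: nodes reachable from 5: {5}

Answer: 5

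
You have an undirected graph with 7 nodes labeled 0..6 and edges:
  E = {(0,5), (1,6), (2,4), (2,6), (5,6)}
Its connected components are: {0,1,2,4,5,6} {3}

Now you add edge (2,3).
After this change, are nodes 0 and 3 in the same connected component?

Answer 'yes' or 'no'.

Initial components: {0,1,2,4,5,6} {3}
Adding edge (2,3): merges {0,1,2,4,5,6} and {3}.
New components: {0,1,2,3,4,5,6}
Are 0 and 3 in the same component? yes

Answer: yes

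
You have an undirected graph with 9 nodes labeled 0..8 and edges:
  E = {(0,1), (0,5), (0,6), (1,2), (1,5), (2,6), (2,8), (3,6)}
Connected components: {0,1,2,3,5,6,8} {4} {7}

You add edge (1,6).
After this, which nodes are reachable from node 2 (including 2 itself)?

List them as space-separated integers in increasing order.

Before: nodes reachable from 2: {0,1,2,3,5,6,8}
Adding (1,6): both endpoints already in same component. Reachability from 2 unchanged.
After: nodes reachable from 2: {0,1,2,3,5,6,8}

Answer: 0 1 2 3 5 6 8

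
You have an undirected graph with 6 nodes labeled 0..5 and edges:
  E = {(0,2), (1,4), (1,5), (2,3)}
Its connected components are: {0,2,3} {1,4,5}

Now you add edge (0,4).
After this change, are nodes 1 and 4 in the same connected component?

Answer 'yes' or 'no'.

Initial components: {0,2,3} {1,4,5}
Adding edge (0,4): merges {0,2,3} and {1,4,5}.
New components: {0,1,2,3,4,5}
Are 1 and 4 in the same component? yes

Answer: yes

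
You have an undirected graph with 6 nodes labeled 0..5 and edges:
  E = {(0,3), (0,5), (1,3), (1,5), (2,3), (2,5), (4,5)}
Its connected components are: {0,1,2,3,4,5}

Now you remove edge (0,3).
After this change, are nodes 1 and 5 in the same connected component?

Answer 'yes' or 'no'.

Answer: yes

Derivation:
Initial components: {0,1,2,3,4,5}
Removing edge (0,3): not a bridge — component count unchanged at 1.
New components: {0,1,2,3,4,5}
Are 1 and 5 in the same component? yes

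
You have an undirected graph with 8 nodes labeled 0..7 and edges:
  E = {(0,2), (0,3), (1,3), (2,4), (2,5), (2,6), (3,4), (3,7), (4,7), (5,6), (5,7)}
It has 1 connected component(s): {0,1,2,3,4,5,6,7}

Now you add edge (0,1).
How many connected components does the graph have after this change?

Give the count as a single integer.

Initial component count: 1
Add (0,1): endpoints already in same component. Count unchanged: 1.
New component count: 1

Answer: 1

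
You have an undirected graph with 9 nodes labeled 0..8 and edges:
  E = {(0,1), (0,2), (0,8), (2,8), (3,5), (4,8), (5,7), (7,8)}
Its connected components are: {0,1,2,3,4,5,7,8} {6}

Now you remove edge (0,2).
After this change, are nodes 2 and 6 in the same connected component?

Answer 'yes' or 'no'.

Answer: no

Derivation:
Initial components: {0,1,2,3,4,5,7,8} {6}
Removing edge (0,2): not a bridge — component count unchanged at 2.
New components: {0,1,2,3,4,5,7,8} {6}
Are 2 and 6 in the same component? no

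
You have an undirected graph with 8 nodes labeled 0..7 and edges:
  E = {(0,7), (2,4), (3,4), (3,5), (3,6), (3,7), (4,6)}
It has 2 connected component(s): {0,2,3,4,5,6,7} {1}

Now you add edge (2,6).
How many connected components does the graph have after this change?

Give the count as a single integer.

Initial component count: 2
Add (2,6): endpoints already in same component. Count unchanged: 2.
New component count: 2

Answer: 2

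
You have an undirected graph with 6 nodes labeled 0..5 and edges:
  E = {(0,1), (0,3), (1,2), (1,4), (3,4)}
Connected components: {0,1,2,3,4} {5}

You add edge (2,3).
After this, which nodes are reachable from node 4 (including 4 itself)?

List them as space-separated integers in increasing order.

Before: nodes reachable from 4: {0,1,2,3,4}
Adding (2,3): both endpoints already in same component. Reachability from 4 unchanged.
After: nodes reachable from 4: {0,1,2,3,4}

Answer: 0 1 2 3 4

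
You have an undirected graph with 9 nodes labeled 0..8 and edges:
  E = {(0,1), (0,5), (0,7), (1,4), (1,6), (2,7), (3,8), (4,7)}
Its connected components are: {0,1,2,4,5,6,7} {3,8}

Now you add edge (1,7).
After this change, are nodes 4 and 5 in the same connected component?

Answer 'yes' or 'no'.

Answer: yes

Derivation:
Initial components: {0,1,2,4,5,6,7} {3,8}
Adding edge (1,7): both already in same component {0,1,2,4,5,6,7}. No change.
New components: {0,1,2,4,5,6,7} {3,8}
Are 4 and 5 in the same component? yes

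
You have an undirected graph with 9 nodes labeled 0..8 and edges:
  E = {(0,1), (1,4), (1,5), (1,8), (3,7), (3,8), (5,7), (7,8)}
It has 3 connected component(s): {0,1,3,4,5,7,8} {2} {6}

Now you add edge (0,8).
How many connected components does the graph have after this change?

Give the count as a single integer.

Answer: 3

Derivation:
Initial component count: 3
Add (0,8): endpoints already in same component. Count unchanged: 3.
New component count: 3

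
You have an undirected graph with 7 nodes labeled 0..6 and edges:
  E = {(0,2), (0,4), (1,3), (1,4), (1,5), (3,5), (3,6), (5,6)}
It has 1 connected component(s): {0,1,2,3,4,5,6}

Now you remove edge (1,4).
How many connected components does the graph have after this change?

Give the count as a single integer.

Initial component count: 1
Remove (1,4): it was a bridge. Count increases: 1 -> 2.
  After removal, components: {0,2,4} {1,3,5,6}
New component count: 2

Answer: 2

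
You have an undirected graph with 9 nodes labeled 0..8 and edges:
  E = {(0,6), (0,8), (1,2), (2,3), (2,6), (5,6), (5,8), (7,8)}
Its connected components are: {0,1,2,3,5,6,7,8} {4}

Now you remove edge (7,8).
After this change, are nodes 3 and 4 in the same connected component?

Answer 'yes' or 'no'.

Initial components: {0,1,2,3,5,6,7,8} {4}
Removing edge (7,8): it was a bridge — component count 2 -> 3.
New components: {0,1,2,3,5,6,8} {4} {7}
Are 3 and 4 in the same component? no

Answer: no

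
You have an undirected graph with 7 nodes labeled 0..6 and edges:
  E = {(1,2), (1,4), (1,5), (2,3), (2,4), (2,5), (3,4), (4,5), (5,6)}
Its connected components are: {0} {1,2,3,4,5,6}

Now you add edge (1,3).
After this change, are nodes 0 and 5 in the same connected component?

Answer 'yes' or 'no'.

Answer: no

Derivation:
Initial components: {0} {1,2,3,4,5,6}
Adding edge (1,3): both already in same component {1,2,3,4,5,6}. No change.
New components: {0} {1,2,3,4,5,6}
Are 0 and 5 in the same component? no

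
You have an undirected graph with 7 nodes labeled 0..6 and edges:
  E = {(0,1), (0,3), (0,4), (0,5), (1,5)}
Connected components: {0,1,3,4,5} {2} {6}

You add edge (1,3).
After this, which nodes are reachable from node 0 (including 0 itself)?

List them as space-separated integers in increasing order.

Before: nodes reachable from 0: {0,1,3,4,5}
Adding (1,3): both endpoints already in same component. Reachability from 0 unchanged.
After: nodes reachable from 0: {0,1,3,4,5}

Answer: 0 1 3 4 5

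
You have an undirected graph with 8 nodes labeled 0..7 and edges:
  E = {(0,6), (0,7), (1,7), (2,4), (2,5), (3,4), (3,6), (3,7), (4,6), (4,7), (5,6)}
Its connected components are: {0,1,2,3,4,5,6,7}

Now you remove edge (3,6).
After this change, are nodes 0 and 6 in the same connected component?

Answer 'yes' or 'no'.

Answer: yes

Derivation:
Initial components: {0,1,2,3,4,5,6,7}
Removing edge (3,6): not a bridge — component count unchanged at 1.
New components: {0,1,2,3,4,5,6,7}
Are 0 and 6 in the same component? yes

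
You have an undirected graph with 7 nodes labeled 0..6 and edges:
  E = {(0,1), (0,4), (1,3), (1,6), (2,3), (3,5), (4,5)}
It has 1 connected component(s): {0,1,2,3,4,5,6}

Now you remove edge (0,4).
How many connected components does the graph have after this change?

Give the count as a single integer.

Answer: 1

Derivation:
Initial component count: 1
Remove (0,4): not a bridge. Count unchanged: 1.
  After removal, components: {0,1,2,3,4,5,6}
New component count: 1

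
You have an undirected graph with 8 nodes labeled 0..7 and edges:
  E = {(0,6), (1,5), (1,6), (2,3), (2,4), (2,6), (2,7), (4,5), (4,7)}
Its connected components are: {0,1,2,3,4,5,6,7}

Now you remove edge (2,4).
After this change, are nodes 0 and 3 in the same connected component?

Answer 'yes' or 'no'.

Initial components: {0,1,2,3,4,5,6,7}
Removing edge (2,4): not a bridge — component count unchanged at 1.
New components: {0,1,2,3,4,5,6,7}
Are 0 and 3 in the same component? yes

Answer: yes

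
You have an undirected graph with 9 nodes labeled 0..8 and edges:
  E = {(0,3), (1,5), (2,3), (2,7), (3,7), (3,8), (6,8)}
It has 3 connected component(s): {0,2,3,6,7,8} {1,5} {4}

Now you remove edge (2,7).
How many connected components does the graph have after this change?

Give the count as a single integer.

Initial component count: 3
Remove (2,7): not a bridge. Count unchanged: 3.
  After removal, components: {0,2,3,6,7,8} {1,5} {4}
New component count: 3

Answer: 3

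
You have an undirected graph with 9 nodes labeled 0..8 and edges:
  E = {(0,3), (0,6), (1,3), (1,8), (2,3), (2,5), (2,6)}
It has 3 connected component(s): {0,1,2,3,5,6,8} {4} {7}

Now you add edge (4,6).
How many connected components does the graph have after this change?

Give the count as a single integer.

Answer: 2

Derivation:
Initial component count: 3
Add (4,6): merges two components. Count decreases: 3 -> 2.
New component count: 2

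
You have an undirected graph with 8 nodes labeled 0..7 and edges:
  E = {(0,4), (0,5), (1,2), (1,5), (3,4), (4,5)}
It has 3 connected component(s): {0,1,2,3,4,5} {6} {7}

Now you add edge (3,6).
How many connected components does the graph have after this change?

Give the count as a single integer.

Answer: 2

Derivation:
Initial component count: 3
Add (3,6): merges two components. Count decreases: 3 -> 2.
New component count: 2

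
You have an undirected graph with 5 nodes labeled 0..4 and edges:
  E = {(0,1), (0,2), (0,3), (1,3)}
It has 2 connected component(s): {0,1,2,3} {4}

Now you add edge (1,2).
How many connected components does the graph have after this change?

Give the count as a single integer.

Answer: 2

Derivation:
Initial component count: 2
Add (1,2): endpoints already in same component. Count unchanged: 2.
New component count: 2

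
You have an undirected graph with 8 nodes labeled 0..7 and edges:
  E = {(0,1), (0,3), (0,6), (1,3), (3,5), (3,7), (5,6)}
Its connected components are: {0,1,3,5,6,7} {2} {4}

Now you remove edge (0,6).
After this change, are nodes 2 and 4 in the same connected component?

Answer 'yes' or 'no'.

Answer: no

Derivation:
Initial components: {0,1,3,5,6,7} {2} {4}
Removing edge (0,6): not a bridge — component count unchanged at 3.
New components: {0,1,3,5,6,7} {2} {4}
Are 2 and 4 in the same component? no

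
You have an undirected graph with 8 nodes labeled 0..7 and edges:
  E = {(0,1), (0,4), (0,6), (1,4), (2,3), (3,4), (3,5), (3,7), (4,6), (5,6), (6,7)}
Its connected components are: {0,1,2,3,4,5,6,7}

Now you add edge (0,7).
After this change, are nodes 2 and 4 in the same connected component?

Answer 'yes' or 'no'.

Initial components: {0,1,2,3,4,5,6,7}
Adding edge (0,7): both already in same component {0,1,2,3,4,5,6,7}. No change.
New components: {0,1,2,3,4,5,6,7}
Are 2 and 4 in the same component? yes

Answer: yes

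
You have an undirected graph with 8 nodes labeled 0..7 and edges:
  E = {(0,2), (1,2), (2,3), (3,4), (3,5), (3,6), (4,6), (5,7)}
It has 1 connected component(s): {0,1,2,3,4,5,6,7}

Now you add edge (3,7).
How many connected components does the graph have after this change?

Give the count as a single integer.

Answer: 1

Derivation:
Initial component count: 1
Add (3,7): endpoints already in same component. Count unchanged: 1.
New component count: 1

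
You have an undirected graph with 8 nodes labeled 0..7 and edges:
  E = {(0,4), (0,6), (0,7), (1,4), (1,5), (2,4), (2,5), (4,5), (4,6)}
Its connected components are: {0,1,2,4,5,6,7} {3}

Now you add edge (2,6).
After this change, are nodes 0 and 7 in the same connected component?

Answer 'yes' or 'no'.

Initial components: {0,1,2,4,5,6,7} {3}
Adding edge (2,6): both already in same component {0,1,2,4,5,6,7}. No change.
New components: {0,1,2,4,5,6,7} {3}
Are 0 and 7 in the same component? yes

Answer: yes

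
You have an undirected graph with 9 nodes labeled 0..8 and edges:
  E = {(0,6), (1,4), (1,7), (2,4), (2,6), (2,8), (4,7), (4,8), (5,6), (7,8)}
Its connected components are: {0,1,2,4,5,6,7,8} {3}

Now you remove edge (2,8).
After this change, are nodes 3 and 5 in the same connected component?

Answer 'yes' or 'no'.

Answer: no

Derivation:
Initial components: {0,1,2,4,5,6,7,8} {3}
Removing edge (2,8): not a bridge — component count unchanged at 2.
New components: {0,1,2,4,5,6,7,8} {3}
Are 3 and 5 in the same component? no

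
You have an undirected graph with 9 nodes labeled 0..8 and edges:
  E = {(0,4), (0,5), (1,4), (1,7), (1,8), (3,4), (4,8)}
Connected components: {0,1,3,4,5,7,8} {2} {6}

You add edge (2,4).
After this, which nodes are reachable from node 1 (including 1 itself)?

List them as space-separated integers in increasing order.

Before: nodes reachable from 1: {0,1,3,4,5,7,8}
Adding (2,4): merges 1's component with another. Reachability grows.
After: nodes reachable from 1: {0,1,2,3,4,5,7,8}

Answer: 0 1 2 3 4 5 7 8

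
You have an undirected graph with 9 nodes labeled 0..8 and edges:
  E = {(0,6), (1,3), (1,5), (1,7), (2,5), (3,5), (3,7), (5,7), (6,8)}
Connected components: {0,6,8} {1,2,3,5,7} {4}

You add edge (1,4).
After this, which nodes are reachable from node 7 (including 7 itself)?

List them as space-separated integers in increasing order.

Before: nodes reachable from 7: {1,2,3,5,7}
Adding (1,4): merges 7's component with another. Reachability grows.
After: nodes reachable from 7: {1,2,3,4,5,7}

Answer: 1 2 3 4 5 7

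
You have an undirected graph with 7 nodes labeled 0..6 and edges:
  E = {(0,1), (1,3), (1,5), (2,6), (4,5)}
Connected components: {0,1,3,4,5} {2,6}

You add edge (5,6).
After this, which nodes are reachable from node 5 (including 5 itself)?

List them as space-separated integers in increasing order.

Before: nodes reachable from 5: {0,1,3,4,5}
Adding (5,6): merges 5's component with another. Reachability grows.
After: nodes reachable from 5: {0,1,2,3,4,5,6}

Answer: 0 1 2 3 4 5 6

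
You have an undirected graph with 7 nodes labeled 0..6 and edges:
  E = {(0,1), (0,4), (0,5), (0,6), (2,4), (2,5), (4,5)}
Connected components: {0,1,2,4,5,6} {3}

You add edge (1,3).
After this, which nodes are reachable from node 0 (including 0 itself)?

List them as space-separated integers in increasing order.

Answer: 0 1 2 3 4 5 6

Derivation:
Before: nodes reachable from 0: {0,1,2,4,5,6}
Adding (1,3): merges 0's component with another. Reachability grows.
After: nodes reachable from 0: {0,1,2,3,4,5,6}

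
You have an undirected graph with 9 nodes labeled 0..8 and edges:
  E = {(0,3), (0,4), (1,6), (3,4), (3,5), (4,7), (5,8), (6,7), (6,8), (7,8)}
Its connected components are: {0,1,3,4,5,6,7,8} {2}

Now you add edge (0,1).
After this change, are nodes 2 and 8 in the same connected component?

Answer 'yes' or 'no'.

Initial components: {0,1,3,4,5,6,7,8} {2}
Adding edge (0,1): both already in same component {0,1,3,4,5,6,7,8}. No change.
New components: {0,1,3,4,5,6,7,8} {2}
Are 2 and 8 in the same component? no

Answer: no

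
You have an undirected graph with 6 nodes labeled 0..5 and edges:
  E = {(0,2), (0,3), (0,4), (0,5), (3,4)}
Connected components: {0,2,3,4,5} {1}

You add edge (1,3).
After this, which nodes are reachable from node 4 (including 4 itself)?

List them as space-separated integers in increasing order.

Before: nodes reachable from 4: {0,2,3,4,5}
Adding (1,3): merges 4's component with another. Reachability grows.
After: nodes reachable from 4: {0,1,2,3,4,5}

Answer: 0 1 2 3 4 5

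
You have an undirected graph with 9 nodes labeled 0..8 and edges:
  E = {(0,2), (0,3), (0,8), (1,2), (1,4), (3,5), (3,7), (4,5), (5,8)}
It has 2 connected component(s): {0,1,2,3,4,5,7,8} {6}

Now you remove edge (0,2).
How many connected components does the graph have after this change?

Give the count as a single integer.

Answer: 2

Derivation:
Initial component count: 2
Remove (0,2): not a bridge. Count unchanged: 2.
  After removal, components: {0,1,2,3,4,5,7,8} {6}
New component count: 2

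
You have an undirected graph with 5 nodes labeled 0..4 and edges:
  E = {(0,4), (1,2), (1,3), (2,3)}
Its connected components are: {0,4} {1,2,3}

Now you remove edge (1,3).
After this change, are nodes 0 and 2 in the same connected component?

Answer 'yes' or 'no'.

Initial components: {0,4} {1,2,3}
Removing edge (1,3): not a bridge — component count unchanged at 2.
New components: {0,4} {1,2,3}
Are 0 and 2 in the same component? no

Answer: no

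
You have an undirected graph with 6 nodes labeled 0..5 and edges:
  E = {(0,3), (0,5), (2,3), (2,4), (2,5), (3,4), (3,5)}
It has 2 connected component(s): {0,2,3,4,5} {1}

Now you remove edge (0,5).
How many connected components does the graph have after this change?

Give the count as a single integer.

Initial component count: 2
Remove (0,5): not a bridge. Count unchanged: 2.
  After removal, components: {0,2,3,4,5} {1}
New component count: 2

Answer: 2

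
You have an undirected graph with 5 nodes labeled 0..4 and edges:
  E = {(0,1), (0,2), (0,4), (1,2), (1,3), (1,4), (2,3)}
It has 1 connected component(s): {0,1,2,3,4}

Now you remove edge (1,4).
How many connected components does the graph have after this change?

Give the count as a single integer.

Answer: 1

Derivation:
Initial component count: 1
Remove (1,4): not a bridge. Count unchanged: 1.
  After removal, components: {0,1,2,3,4}
New component count: 1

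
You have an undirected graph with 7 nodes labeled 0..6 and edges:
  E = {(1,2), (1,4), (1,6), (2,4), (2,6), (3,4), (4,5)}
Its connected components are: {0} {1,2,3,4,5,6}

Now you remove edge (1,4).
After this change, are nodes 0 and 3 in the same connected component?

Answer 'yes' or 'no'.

Answer: no

Derivation:
Initial components: {0} {1,2,3,4,5,6}
Removing edge (1,4): not a bridge — component count unchanged at 2.
New components: {0} {1,2,3,4,5,6}
Are 0 and 3 in the same component? no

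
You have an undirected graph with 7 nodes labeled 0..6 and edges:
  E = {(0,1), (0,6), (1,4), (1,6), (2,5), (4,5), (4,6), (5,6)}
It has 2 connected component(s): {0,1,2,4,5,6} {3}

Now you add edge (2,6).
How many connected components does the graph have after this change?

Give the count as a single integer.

Initial component count: 2
Add (2,6): endpoints already in same component. Count unchanged: 2.
New component count: 2

Answer: 2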